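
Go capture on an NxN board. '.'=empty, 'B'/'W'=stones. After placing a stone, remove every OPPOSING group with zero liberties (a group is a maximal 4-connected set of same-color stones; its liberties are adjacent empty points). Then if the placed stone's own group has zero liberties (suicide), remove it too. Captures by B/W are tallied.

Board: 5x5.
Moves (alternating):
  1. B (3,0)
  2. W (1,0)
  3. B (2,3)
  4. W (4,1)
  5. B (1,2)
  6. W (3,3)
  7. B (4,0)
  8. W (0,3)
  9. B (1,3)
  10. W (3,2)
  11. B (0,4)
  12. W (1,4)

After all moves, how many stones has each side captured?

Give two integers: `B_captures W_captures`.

Answer: 0 1

Derivation:
Move 1: B@(3,0) -> caps B=0 W=0
Move 2: W@(1,0) -> caps B=0 W=0
Move 3: B@(2,3) -> caps B=0 W=0
Move 4: W@(4,1) -> caps B=0 W=0
Move 5: B@(1,2) -> caps B=0 W=0
Move 6: W@(3,3) -> caps B=0 W=0
Move 7: B@(4,0) -> caps B=0 W=0
Move 8: W@(0,3) -> caps B=0 W=0
Move 9: B@(1,3) -> caps B=0 W=0
Move 10: W@(3,2) -> caps B=0 W=0
Move 11: B@(0,4) -> caps B=0 W=0
Move 12: W@(1,4) -> caps B=0 W=1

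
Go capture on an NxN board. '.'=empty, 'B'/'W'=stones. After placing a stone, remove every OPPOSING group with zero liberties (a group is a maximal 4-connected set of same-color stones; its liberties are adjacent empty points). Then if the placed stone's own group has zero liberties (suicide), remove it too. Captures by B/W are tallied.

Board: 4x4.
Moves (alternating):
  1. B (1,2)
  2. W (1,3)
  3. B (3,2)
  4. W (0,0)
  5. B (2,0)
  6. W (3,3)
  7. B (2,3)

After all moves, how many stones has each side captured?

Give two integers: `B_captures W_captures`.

Move 1: B@(1,2) -> caps B=0 W=0
Move 2: W@(1,3) -> caps B=0 W=0
Move 3: B@(3,2) -> caps B=0 W=0
Move 4: W@(0,0) -> caps B=0 W=0
Move 5: B@(2,0) -> caps B=0 W=0
Move 6: W@(3,3) -> caps B=0 W=0
Move 7: B@(2,3) -> caps B=1 W=0

Answer: 1 0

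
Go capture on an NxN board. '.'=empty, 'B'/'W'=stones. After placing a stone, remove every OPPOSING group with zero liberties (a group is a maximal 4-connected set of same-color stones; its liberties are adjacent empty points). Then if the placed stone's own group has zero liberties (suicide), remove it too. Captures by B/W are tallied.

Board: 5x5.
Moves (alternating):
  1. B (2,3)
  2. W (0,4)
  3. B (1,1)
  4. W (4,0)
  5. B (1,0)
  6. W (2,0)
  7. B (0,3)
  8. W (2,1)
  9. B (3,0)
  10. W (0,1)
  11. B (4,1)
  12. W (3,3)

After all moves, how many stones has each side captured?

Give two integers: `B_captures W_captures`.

Move 1: B@(2,3) -> caps B=0 W=0
Move 2: W@(0,4) -> caps B=0 W=0
Move 3: B@(1,1) -> caps B=0 W=0
Move 4: W@(4,0) -> caps B=0 W=0
Move 5: B@(1,0) -> caps B=0 W=0
Move 6: W@(2,0) -> caps B=0 W=0
Move 7: B@(0,3) -> caps B=0 W=0
Move 8: W@(2,1) -> caps B=0 W=0
Move 9: B@(3,0) -> caps B=0 W=0
Move 10: W@(0,1) -> caps B=0 W=0
Move 11: B@(4,1) -> caps B=1 W=0
Move 12: W@(3,3) -> caps B=1 W=0

Answer: 1 0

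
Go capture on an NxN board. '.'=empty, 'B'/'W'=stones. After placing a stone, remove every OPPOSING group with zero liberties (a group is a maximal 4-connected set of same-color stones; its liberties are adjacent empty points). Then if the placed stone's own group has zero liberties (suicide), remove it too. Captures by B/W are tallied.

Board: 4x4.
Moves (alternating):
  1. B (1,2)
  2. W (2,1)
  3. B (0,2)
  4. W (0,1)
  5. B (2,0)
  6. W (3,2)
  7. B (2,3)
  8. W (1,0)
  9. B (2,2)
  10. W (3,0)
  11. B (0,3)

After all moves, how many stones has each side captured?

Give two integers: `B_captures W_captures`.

Answer: 0 1

Derivation:
Move 1: B@(1,2) -> caps B=0 W=0
Move 2: W@(2,1) -> caps B=0 W=0
Move 3: B@(0,2) -> caps B=0 W=0
Move 4: W@(0,1) -> caps B=0 W=0
Move 5: B@(2,0) -> caps B=0 W=0
Move 6: W@(3,2) -> caps B=0 W=0
Move 7: B@(2,3) -> caps B=0 W=0
Move 8: W@(1,0) -> caps B=0 W=0
Move 9: B@(2,2) -> caps B=0 W=0
Move 10: W@(3,0) -> caps B=0 W=1
Move 11: B@(0,3) -> caps B=0 W=1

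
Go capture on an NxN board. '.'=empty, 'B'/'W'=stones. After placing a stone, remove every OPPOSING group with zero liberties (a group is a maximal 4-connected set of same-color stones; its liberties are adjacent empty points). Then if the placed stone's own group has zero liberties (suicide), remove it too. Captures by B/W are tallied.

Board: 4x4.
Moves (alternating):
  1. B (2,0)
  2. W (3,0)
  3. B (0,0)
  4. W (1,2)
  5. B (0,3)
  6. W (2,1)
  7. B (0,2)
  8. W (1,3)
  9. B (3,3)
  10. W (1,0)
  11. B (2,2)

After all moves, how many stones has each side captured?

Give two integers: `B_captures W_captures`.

Answer: 0 1

Derivation:
Move 1: B@(2,0) -> caps B=0 W=0
Move 2: W@(3,0) -> caps B=0 W=0
Move 3: B@(0,0) -> caps B=0 W=0
Move 4: W@(1,2) -> caps B=0 W=0
Move 5: B@(0,3) -> caps B=0 W=0
Move 6: W@(2,1) -> caps B=0 W=0
Move 7: B@(0,2) -> caps B=0 W=0
Move 8: W@(1,3) -> caps B=0 W=0
Move 9: B@(3,3) -> caps B=0 W=0
Move 10: W@(1,0) -> caps B=0 W=1
Move 11: B@(2,2) -> caps B=0 W=1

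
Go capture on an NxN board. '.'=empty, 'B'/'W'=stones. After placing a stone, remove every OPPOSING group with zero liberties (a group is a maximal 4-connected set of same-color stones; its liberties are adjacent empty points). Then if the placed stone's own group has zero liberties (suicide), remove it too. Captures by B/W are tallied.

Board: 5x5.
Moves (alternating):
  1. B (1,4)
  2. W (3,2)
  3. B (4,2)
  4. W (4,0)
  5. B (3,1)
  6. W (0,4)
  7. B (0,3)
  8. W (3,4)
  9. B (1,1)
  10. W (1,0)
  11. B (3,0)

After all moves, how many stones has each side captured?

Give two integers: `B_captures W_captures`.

Answer: 1 0

Derivation:
Move 1: B@(1,4) -> caps B=0 W=0
Move 2: W@(3,2) -> caps B=0 W=0
Move 3: B@(4,2) -> caps B=0 W=0
Move 4: W@(4,0) -> caps B=0 W=0
Move 5: B@(3,1) -> caps B=0 W=0
Move 6: W@(0,4) -> caps B=0 W=0
Move 7: B@(0,3) -> caps B=1 W=0
Move 8: W@(3,4) -> caps B=1 W=0
Move 9: B@(1,1) -> caps B=1 W=0
Move 10: W@(1,0) -> caps B=1 W=0
Move 11: B@(3,0) -> caps B=1 W=0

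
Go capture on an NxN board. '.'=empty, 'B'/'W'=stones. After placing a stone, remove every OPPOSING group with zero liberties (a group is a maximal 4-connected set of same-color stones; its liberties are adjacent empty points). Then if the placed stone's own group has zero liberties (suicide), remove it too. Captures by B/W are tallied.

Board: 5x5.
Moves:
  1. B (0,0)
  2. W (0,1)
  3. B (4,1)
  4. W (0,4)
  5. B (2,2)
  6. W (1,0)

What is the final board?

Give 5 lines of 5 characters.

Move 1: B@(0,0) -> caps B=0 W=0
Move 2: W@(0,1) -> caps B=0 W=0
Move 3: B@(4,1) -> caps B=0 W=0
Move 4: W@(0,4) -> caps B=0 W=0
Move 5: B@(2,2) -> caps B=0 W=0
Move 6: W@(1,0) -> caps B=0 W=1

Answer: .W..W
W....
..B..
.....
.B...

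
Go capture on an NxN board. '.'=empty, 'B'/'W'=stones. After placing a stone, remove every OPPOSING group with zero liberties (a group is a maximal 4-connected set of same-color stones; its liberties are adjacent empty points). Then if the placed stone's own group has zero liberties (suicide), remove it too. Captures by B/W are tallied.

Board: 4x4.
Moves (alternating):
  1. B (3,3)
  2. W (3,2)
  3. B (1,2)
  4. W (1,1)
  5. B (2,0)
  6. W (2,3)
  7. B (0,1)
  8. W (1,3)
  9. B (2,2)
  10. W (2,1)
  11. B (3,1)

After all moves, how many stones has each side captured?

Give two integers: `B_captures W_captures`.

Move 1: B@(3,3) -> caps B=0 W=0
Move 2: W@(3,2) -> caps B=0 W=0
Move 3: B@(1,2) -> caps B=0 W=0
Move 4: W@(1,1) -> caps B=0 W=0
Move 5: B@(2,0) -> caps B=0 W=0
Move 6: W@(2,3) -> caps B=0 W=1
Move 7: B@(0,1) -> caps B=0 W=1
Move 8: W@(1,3) -> caps B=0 W=1
Move 9: B@(2,2) -> caps B=0 W=1
Move 10: W@(2,1) -> caps B=0 W=1
Move 11: B@(3,1) -> caps B=0 W=1

Answer: 0 1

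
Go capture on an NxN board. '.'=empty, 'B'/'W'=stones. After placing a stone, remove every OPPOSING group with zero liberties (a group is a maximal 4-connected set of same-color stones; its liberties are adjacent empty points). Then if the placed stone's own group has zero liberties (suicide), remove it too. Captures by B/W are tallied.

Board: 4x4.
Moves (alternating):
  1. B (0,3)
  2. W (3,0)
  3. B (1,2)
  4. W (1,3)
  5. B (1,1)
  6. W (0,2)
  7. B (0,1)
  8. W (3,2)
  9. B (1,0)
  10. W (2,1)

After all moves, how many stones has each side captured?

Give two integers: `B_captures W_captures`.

Answer: 0 1

Derivation:
Move 1: B@(0,3) -> caps B=0 W=0
Move 2: W@(3,0) -> caps B=0 W=0
Move 3: B@(1,2) -> caps B=0 W=0
Move 4: W@(1,3) -> caps B=0 W=0
Move 5: B@(1,1) -> caps B=0 W=0
Move 6: W@(0,2) -> caps B=0 W=1
Move 7: B@(0,1) -> caps B=0 W=1
Move 8: W@(3,2) -> caps B=0 W=1
Move 9: B@(1,0) -> caps B=0 W=1
Move 10: W@(2,1) -> caps B=0 W=1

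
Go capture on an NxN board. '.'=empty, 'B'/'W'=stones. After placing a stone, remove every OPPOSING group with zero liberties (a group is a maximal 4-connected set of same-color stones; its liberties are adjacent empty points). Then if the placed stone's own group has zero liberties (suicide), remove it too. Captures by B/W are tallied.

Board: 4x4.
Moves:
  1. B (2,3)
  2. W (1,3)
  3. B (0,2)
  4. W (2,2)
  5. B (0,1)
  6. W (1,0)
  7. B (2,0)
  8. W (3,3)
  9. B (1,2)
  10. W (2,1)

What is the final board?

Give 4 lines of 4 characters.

Answer: .BB.
W.BW
BWW.
...W

Derivation:
Move 1: B@(2,3) -> caps B=0 W=0
Move 2: W@(1,3) -> caps B=0 W=0
Move 3: B@(0,2) -> caps B=0 W=0
Move 4: W@(2,2) -> caps B=0 W=0
Move 5: B@(0,1) -> caps B=0 W=0
Move 6: W@(1,0) -> caps B=0 W=0
Move 7: B@(2,0) -> caps B=0 W=0
Move 8: W@(3,3) -> caps B=0 W=1
Move 9: B@(1,2) -> caps B=0 W=1
Move 10: W@(2,1) -> caps B=0 W=1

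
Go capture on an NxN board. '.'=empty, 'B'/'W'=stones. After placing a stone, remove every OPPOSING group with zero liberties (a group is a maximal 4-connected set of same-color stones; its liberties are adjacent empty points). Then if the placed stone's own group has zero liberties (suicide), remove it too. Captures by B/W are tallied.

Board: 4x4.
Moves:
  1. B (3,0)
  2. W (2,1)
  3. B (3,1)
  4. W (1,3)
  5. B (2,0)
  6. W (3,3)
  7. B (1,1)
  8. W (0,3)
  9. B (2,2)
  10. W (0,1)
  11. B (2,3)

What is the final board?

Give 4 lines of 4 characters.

Answer: .W.W
.B.W
B.BB
BB.W

Derivation:
Move 1: B@(3,0) -> caps B=0 W=0
Move 2: W@(2,1) -> caps B=0 W=0
Move 3: B@(3,1) -> caps B=0 W=0
Move 4: W@(1,3) -> caps B=0 W=0
Move 5: B@(2,0) -> caps B=0 W=0
Move 6: W@(3,3) -> caps B=0 W=0
Move 7: B@(1,1) -> caps B=0 W=0
Move 8: W@(0,3) -> caps B=0 W=0
Move 9: B@(2,2) -> caps B=1 W=0
Move 10: W@(0,1) -> caps B=1 W=0
Move 11: B@(2,3) -> caps B=1 W=0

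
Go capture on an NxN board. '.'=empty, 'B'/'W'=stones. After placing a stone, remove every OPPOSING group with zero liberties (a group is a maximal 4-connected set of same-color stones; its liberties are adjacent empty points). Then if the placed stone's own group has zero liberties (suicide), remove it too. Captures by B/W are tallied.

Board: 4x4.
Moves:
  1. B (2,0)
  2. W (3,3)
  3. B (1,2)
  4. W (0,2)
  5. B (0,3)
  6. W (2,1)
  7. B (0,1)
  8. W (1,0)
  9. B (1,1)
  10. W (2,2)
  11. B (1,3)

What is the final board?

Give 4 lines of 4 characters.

Answer: .B.B
WBBB
BWW.
...W

Derivation:
Move 1: B@(2,0) -> caps B=0 W=0
Move 2: W@(3,3) -> caps B=0 W=0
Move 3: B@(1,2) -> caps B=0 W=0
Move 4: W@(0,2) -> caps B=0 W=0
Move 5: B@(0,3) -> caps B=0 W=0
Move 6: W@(2,1) -> caps B=0 W=0
Move 7: B@(0,1) -> caps B=1 W=0
Move 8: W@(1,0) -> caps B=1 W=0
Move 9: B@(1,1) -> caps B=1 W=0
Move 10: W@(2,2) -> caps B=1 W=0
Move 11: B@(1,3) -> caps B=1 W=0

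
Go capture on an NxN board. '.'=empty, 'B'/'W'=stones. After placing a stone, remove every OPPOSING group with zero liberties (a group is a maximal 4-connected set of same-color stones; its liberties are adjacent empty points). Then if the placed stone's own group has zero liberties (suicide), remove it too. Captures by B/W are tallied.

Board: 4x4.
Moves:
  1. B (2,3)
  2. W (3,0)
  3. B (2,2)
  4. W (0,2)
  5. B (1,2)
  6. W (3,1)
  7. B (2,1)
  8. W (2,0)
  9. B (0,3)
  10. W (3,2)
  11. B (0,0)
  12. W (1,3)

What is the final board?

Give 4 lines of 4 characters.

Answer: B.W.
..BW
WBBB
WWW.

Derivation:
Move 1: B@(2,3) -> caps B=0 W=0
Move 2: W@(3,0) -> caps B=0 W=0
Move 3: B@(2,2) -> caps B=0 W=0
Move 4: W@(0,2) -> caps B=0 W=0
Move 5: B@(1,2) -> caps B=0 W=0
Move 6: W@(3,1) -> caps B=0 W=0
Move 7: B@(2,1) -> caps B=0 W=0
Move 8: W@(2,0) -> caps B=0 W=0
Move 9: B@(0,3) -> caps B=0 W=0
Move 10: W@(3,2) -> caps B=0 W=0
Move 11: B@(0,0) -> caps B=0 W=0
Move 12: W@(1,3) -> caps B=0 W=1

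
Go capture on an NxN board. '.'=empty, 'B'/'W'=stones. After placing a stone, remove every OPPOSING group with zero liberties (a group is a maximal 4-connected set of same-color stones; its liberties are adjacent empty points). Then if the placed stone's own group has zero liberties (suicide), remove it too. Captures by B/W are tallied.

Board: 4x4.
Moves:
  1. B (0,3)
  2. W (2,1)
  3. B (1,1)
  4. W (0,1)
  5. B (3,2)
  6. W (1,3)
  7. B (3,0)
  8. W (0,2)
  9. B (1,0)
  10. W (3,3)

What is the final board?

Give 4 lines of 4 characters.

Move 1: B@(0,3) -> caps B=0 W=0
Move 2: W@(2,1) -> caps B=0 W=0
Move 3: B@(1,1) -> caps B=0 W=0
Move 4: W@(0,1) -> caps B=0 W=0
Move 5: B@(3,2) -> caps B=0 W=0
Move 6: W@(1,3) -> caps B=0 W=0
Move 7: B@(3,0) -> caps B=0 W=0
Move 8: W@(0,2) -> caps B=0 W=1
Move 9: B@(1,0) -> caps B=0 W=1
Move 10: W@(3,3) -> caps B=0 W=1

Answer: .WW.
BB.W
.W..
B.BW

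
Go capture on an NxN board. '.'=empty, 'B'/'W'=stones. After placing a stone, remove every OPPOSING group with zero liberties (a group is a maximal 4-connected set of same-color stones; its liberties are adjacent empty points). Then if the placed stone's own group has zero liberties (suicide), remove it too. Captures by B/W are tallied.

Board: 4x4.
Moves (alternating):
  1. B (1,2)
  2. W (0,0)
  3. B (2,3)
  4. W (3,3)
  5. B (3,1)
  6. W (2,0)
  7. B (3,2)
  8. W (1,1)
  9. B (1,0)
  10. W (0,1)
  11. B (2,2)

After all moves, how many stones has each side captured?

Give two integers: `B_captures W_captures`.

Answer: 1 0

Derivation:
Move 1: B@(1,2) -> caps B=0 W=0
Move 2: W@(0,0) -> caps B=0 W=0
Move 3: B@(2,3) -> caps B=0 W=0
Move 4: W@(3,3) -> caps B=0 W=0
Move 5: B@(3,1) -> caps B=0 W=0
Move 6: W@(2,0) -> caps B=0 W=0
Move 7: B@(3,2) -> caps B=1 W=0
Move 8: W@(1,1) -> caps B=1 W=0
Move 9: B@(1,0) -> caps B=1 W=0
Move 10: W@(0,1) -> caps B=1 W=0
Move 11: B@(2,2) -> caps B=1 W=0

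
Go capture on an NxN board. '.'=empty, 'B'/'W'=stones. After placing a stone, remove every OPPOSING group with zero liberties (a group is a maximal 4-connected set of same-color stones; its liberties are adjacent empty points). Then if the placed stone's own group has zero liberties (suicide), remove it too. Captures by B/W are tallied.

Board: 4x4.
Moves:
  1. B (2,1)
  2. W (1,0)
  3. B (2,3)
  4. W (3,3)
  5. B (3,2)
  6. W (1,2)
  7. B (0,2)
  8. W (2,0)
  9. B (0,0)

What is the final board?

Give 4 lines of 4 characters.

Answer: B.B.
W.W.
WB.B
..B.

Derivation:
Move 1: B@(2,1) -> caps B=0 W=0
Move 2: W@(1,0) -> caps B=0 W=0
Move 3: B@(2,3) -> caps B=0 W=0
Move 4: W@(3,3) -> caps B=0 W=0
Move 5: B@(3,2) -> caps B=1 W=0
Move 6: W@(1,2) -> caps B=1 W=0
Move 7: B@(0,2) -> caps B=1 W=0
Move 8: W@(2,0) -> caps B=1 W=0
Move 9: B@(0,0) -> caps B=1 W=0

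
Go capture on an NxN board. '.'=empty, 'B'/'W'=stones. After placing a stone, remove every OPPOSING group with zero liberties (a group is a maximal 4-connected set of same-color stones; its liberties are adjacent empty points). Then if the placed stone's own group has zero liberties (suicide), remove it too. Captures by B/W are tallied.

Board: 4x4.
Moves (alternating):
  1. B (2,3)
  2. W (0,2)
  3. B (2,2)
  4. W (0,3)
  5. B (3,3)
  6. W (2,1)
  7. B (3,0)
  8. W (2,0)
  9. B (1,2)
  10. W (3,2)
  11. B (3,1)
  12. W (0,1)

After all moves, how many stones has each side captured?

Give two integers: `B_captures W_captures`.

Move 1: B@(2,3) -> caps B=0 W=0
Move 2: W@(0,2) -> caps B=0 W=0
Move 3: B@(2,2) -> caps B=0 W=0
Move 4: W@(0,3) -> caps B=0 W=0
Move 5: B@(3,3) -> caps B=0 W=0
Move 6: W@(2,1) -> caps B=0 W=0
Move 7: B@(3,0) -> caps B=0 W=0
Move 8: W@(2,0) -> caps B=0 W=0
Move 9: B@(1,2) -> caps B=0 W=0
Move 10: W@(3,2) -> caps B=0 W=0
Move 11: B@(3,1) -> caps B=1 W=0
Move 12: W@(0,1) -> caps B=1 W=0

Answer: 1 0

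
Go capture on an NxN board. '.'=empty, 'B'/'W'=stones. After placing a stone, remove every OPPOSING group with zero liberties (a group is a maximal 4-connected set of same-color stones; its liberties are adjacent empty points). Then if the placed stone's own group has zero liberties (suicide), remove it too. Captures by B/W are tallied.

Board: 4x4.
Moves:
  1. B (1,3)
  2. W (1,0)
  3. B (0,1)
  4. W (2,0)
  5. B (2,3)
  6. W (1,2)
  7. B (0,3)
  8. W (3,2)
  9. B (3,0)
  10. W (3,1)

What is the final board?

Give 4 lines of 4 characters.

Answer: .B.B
W.WB
W..B
.WW.

Derivation:
Move 1: B@(1,3) -> caps B=0 W=0
Move 2: W@(1,0) -> caps B=0 W=0
Move 3: B@(0,1) -> caps B=0 W=0
Move 4: W@(2,0) -> caps B=0 W=0
Move 5: B@(2,3) -> caps B=0 W=0
Move 6: W@(1,2) -> caps B=0 W=0
Move 7: B@(0,3) -> caps B=0 W=0
Move 8: W@(3,2) -> caps B=0 W=0
Move 9: B@(3,0) -> caps B=0 W=0
Move 10: W@(3,1) -> caps B=0 W=1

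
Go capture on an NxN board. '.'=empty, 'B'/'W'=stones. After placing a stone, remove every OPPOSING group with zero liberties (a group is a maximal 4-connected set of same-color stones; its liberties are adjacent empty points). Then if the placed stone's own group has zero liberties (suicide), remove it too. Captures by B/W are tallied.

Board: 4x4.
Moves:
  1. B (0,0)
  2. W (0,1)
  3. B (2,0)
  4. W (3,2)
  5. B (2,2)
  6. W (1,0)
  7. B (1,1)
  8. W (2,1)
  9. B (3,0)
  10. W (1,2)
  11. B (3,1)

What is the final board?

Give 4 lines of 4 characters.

Answer: .W..
W.W.
.WB.
..W.

Derivation:
Move 1: B@(0,0) -> caps B=0 W=0
Move 2: W@(0,1) -> caps B=0 W=0
Move 3: B@(2,0) -> caps B=0 W=0
Move 4: W@(3,2) -> caps B=0 W=0
Move 5: B@(2,2) -> caps B=0 W=0
Move 6: W@(1,0) -> caps B=0 W=1
Move 7: B@(1,1) -> caps B=0 W=1
Move 8: W@(2,1) -> caps B=0 W=1
Move 9: B@(3,0) -> caps B=0 W=1
Move 10: W@(1,2) -> caps B=0 W=2
Move 11: B@(3,1) -> caps B=0 W=2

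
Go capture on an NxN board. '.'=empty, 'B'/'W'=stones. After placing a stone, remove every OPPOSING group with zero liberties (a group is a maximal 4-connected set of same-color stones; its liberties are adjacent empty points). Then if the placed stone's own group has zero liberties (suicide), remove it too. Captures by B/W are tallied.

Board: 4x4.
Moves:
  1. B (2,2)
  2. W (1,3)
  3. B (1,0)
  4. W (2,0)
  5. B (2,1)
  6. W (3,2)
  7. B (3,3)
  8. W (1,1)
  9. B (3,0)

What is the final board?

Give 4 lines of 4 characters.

Move 1: B@(2,2) -> caps B=0 W=0
Move 2: W@(1,3) -> caps B=0 W=0
Move 3: B@(1,0) -> caps B=0 W=0
Move 4: W@(2,0) -> caps B=0 W=0
Move 5: B@(2,1) -> caps B=0 W=0
Move 6: W@(3,2) -> caps B=0 W=0
Move 7: B@(3,3) -> caps B=0 W=0
Move 8: W@(1,1) -> caps B=0 W=0
Move 9: B@(3,0) -> caps B=1 W=0

Answer: ....
BW.W
.BB.
B.WB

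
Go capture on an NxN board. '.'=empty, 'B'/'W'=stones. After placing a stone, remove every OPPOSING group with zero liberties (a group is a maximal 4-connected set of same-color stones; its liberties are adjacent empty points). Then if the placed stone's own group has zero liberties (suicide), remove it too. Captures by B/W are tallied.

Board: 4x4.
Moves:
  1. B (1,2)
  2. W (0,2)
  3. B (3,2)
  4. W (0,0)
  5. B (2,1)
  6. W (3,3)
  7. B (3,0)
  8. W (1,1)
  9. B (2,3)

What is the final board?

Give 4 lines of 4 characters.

Move 1: B@(1,2) -> caps B=0 W=0
Move 2: W@(0,2) -> caps B=0 W=0
Move 3: B@(3,2) -> caps B=0 W=0
Move 4: W@(0,0) -> caps B=0 W=0
Move 5: B@(2,1) -> caps B=0 W=0
Move 6: W@(3,3) -> caps B=0 W=0
Move 7: B@(3,0) -> caps B=0 W=0
Move 8: W@(1,1) -> caps B=0 W=0
Move 9: B@(2,3) -> caps B=1 W=0

Answer: W.W.
.WB.
.B.B
B.B.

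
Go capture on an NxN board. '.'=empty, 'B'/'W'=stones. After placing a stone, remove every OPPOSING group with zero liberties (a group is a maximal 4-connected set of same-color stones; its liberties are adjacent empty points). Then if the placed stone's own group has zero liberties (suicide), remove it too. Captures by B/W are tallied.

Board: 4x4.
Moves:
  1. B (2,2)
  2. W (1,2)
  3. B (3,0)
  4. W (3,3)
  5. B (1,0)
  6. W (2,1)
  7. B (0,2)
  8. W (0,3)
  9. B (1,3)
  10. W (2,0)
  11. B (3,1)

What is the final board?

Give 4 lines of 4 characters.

Answer: ..B.
B.WB
WWB.
BB.W

Derivation:
Move 1: B@(2,2) -> caps B=0 W=0
Move 2: W@(1,2) -> caps B=0 W=0
Move 3: B@(3,0) -> caps B=0 W=0
Move 4: W@(3,3) -> caps B=0 W=0
Move 5: B@(1,0) -> caps B=0 W=0
Move 6: W@(2,1) -> caps B=0 W=0
Move 7: B@(0,2) -> caps B=0 W=0
Move 8: W@(0,3) -> caps B=0 W=0
Move 9: B@(1,3) -> caps B=1 W=0
Move 10: W@(2,0) -> caps B=1 W=0
Move 11: B@(3,1) -> caps B=1 W=0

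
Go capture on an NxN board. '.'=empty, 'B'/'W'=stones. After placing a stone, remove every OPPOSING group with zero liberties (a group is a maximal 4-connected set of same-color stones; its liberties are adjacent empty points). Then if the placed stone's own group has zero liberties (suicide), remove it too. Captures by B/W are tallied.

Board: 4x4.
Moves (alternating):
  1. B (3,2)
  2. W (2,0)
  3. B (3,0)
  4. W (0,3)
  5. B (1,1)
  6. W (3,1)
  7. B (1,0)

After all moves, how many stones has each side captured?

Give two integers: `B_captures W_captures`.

Answer: 0 1

Derivation:
Move 1: B@(3,2) -> caps B=0 W=0
Move 2: W@(2,0) -> caps B=0 W=0
Move 3: B@(3,0) -> caps B=0 W=0
Move 4: W@(0,3) -> caps B=0 W=0
Move 5: B@(1,1) -> caps B=0 W=0
Move 6: W@(3,1) -> caps B=0 W=1
Move 7: B@(1,0) -> caps B=0 W=1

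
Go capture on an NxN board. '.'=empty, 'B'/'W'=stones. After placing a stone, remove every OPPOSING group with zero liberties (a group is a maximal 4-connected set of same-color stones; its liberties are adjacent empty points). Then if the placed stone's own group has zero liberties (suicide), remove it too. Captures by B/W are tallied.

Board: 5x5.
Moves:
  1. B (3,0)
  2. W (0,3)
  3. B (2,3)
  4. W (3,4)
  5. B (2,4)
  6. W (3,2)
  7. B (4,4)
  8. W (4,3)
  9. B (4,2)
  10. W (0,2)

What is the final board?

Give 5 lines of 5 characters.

Answer: ..WW.
.....
...BB
B.W.W
..BW.

Derivation:
Move 1: B@(3,0) -> caps B=0 W=0
Move 2: W@(0,3) -> caps B=0 W=0
Move 3: B@(2,3) -> caps B=0 W=0
Move 4: W@(3,4) -> caps B=0 W=0
Move 5: B@(2,4) -> caps B=0 W=0
Move 6: W@(3,2) -> caps B=0 W=0
Move 7: B@(4,4) -> caps B=0 W=0
Move 8: W@(4,3) -> caps B=0 W=1
Move 9: B@(4,2) -> caps B=0 W=1
Move 10: W@(0,2) -> caps B=0 W=1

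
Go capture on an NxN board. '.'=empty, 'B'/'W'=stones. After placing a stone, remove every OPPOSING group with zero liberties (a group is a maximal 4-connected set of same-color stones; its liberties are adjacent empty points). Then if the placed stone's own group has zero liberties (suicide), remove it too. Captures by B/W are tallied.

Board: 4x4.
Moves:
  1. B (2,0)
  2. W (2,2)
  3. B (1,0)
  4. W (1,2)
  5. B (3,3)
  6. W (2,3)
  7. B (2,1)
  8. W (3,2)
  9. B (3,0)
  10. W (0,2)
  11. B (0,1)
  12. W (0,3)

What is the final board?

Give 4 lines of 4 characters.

Move 1: B@(2,0) -> caps B=0 W=0
Move 2: W@(2,2) -> caps B=0 W=0
Move 3: B@(1,0) -> caps B=0 W=0
Move 4: W@(1,2) -> caps B=0 W=0
Move 5: B@(3,3) -> caps B=0 W=0
Move 6: W@(2,3) -> caps B=0 W=0
Move 7: B@(2,1) -> caps B=0 W=0
Move 8: W@(3,2) -> caps B=0 W=1
Move 9: B@(3,0) -> caps B=0 W=1
Move 10: W@(0,2) -> caps B=0 W=1
Move 11: B@(0,1) -> caps B=0 W=1
Move 12: W@(0,3) -> caps B=0 W=1

Answer: .BWW
B.W.
BBWW
B.W.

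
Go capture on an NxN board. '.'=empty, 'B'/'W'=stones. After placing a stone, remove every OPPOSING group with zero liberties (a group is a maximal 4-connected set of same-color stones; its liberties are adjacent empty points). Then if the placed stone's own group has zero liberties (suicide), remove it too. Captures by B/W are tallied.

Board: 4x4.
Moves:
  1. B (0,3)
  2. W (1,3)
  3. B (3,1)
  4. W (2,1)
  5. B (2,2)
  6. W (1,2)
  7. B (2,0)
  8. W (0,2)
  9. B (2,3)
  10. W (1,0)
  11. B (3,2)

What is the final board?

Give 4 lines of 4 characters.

Move 1: B@(0,3) -> caps B=0 W=0
Move 2: W@(1,3) -> caps B=0 W=0
Move 3: B@(3,1) -> caps B=0 W=0
Move 4: W@(2,1) -> caps B=0 W=0
Move 5: B@(2,2) -> caps B=0 W=0
Move 6: W@(1,2) -> caps B=0 W=0
Move 7: B@(2,0) -> caps B=0 W=0
Move 8: W@(0,2) -> caps B=0 W=1
Move 9: B@(2,3) -> caps B=0 W=1
Move 10: W@(1,0) -> caps B=0 W=1
Move 11: B@(3,2) -> caps B=0 W=1

Answer: ..W.
W.WW
BWBB
.BB.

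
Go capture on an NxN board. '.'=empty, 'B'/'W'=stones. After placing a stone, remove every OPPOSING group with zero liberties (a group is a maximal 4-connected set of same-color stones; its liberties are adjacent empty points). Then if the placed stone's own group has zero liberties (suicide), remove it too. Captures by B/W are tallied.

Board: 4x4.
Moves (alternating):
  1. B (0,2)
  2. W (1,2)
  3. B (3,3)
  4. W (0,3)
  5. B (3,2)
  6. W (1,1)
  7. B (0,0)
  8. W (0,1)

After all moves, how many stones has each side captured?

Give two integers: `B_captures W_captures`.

Answer: 0 1

Derivation:
Move 1: B@(0,2) -> caps B=0 W=0
Move 2: W@(1,2) -> caps B=0 W=0
Move 3: B@(3,3) -> caps B=0 W=0
Move 4: W@(0,3) -> caps B=0 W=0
Move 5: B@(3,2) -> caps B=0 W=0
Move 6: W@(1,1) -> caps B=0 W=0
Move 7: B@(0,0) -> caps B=0 W=0
Move 8: W@(0,1) -> caps B=0 W=1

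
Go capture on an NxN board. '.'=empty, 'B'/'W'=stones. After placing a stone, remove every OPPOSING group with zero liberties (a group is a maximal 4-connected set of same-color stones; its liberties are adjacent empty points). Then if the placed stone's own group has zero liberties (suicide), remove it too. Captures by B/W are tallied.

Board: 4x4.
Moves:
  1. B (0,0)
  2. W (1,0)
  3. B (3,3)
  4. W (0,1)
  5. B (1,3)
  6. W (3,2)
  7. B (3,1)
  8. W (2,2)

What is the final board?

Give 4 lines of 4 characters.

Move 1: B@(0,0) -> caps B=0 W=0
Move 2: W@(1,0) -> caps B=0 W=0
Move 3: B@(3,3) -> caps B=0 W=0
Move 4: W@(0,1) -> caps B=0 W=1
Move 5: B@(1,3) -> caps B=0 W=1
Move 6: W@(3,2) -> caps B=0 W=1
Move 7: B@(3,1) -> caps B=0 W=1
Move 8: W@(2,2) -> caps B=0 W=1

Answer: .W..
W..B
..W.
.BWB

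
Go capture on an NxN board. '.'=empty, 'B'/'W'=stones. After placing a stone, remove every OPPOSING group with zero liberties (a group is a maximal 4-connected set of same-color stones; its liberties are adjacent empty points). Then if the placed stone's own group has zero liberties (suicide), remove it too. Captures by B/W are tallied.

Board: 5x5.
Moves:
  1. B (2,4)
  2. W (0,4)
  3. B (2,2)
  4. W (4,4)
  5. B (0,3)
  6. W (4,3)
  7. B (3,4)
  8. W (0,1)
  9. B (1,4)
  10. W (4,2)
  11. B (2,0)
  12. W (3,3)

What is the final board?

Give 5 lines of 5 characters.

Answer: .W.B.
....B
B.B.B
...WB
..WWW

Derivation:
Move 1: B@(2,4) -> caps B=0 W=0
Move 2: W@(0,4) -> caps B=0 W=0
Move 3: B@(2,2) -> caps B=0 W=0
Move 4: W@(4,4) -> caps B=0 W=0
Move 5: B@(0,3) -> caps B=0 W=0
Move 6: W@(4,3) -> caps B=0 W=0
Move 7: B@(3,4) -> caps B=0 W=0
Move 8: W@(0,1) -> caps B=0 W=0
Move 9: B@(1,4) -> caps B=1 W=0
Move 10: W@(4,2) -> caps B=1 W=0
Move 11: B@(2,0) -> caps B=1 W=0
Move 12: W@(3,3) -> caps B=1 W=0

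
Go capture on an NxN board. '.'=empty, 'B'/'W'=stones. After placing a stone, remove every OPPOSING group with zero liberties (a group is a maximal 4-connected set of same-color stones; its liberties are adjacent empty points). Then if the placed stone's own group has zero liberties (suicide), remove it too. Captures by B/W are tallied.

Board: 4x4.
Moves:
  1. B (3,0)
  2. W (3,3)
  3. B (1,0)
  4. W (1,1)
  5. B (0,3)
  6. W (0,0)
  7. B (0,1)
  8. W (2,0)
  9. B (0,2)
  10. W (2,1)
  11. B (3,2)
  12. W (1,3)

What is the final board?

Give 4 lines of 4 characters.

Answer: .BBB
BW.W
WW..
B.BW

Derivation:
Move 1: B@(3,0) -> caps B=0 W=0
Move 2: W@(3,3) -> caps B=0 W=0
Move 3: B@(1,0) -> caps B=0 W=0
Move 4: W@(1,1) -> caps B=0 W=0
Move 5: B@(0,3) -> caps B=0 W=0
Move 6: W@(0,0) -> caps B=0 W=0
Move 7: B@(0,1) -> caps B=1 W=0
Move 8: W@(2,0) -> caps B=1 W=0
Move 9: B@(0,2) -> caps B=1 W=0
Move 10: W@(2,1) -> caps B=1 W=0
Move 11: B@(3,2) -> caps B=1 W=0
Move 12: W@(1,3) -> caps B=1 W=0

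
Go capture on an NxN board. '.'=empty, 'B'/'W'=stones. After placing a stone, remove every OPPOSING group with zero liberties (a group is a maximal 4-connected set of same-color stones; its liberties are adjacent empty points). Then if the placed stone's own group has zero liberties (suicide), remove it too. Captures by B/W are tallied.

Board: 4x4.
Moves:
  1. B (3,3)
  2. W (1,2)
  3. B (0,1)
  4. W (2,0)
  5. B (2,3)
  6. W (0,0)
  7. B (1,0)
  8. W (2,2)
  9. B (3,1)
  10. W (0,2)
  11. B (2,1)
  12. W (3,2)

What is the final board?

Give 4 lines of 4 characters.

Move 1: B@(3,3) -> caps B=0 W=0
Move 2: W@(1,2) -> caps B=0 W=0
Move 3: B@(0,1) -> caps B=0 W=0
Move 4: W@(2,0) -> caps B=0 W=0
Move 5: B@(2,3) -> caps B=0 W=0
Move 6: W@(0,0) -> caps B=0 W=0
Move 7: B@(1,0) -> caps B=1 W=0
Move 8: W@(2,2) -> caps B=1 W=0
Move 9: B@(3,1) -> caps B=1 W=0
Move 10: W@(0,2) -> caps B=1 W=0
Move 11: B@(2,1) -> caps B=1 W=0
Move 12: W@(3,2) -> caps B=1 W=0

Answer: .BW.
B.W.
WBWB
.BWB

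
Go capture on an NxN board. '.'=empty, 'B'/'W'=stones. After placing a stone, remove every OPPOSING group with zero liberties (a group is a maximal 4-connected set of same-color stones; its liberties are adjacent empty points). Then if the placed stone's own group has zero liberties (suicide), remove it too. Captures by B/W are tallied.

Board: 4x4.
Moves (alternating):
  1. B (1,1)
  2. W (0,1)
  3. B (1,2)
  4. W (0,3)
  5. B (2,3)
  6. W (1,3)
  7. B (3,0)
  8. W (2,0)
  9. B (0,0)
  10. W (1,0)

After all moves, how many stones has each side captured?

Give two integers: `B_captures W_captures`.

Move 1: B@(1,1) -> caps B=0 W=0
Move 2: W@(0,1) -> caps B=0 W=0
Move 3: B@(1,2) -> caps B=0 W=0
Move 4: W@(0,3) -> caps B=0 W=0
Move 5: B@(2,3) -> caps B=0 W=0
Move 6: W@(1,3) -> caps B=0 W=0
Move 7: B@(3,0) -> caps B=0 W=0
Move 8: W@(2,0) -> caps B=0 W=0
Move 9: B@(0,0) -> caps B=0 W=0
Move 10: W@(1,0) -> caps B=0 W=1

Answer: 0 1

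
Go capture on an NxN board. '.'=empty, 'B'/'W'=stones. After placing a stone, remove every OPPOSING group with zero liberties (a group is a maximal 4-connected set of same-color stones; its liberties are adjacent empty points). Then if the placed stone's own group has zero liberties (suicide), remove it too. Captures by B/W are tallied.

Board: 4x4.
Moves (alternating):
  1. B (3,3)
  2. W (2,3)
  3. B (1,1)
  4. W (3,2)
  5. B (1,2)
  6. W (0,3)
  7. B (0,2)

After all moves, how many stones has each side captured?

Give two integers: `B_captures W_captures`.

Answer: 0 1

Derivation:
Move 1: B@(3,3) -> caps B=0 W=0
Move 2: W@(2,3) -> caps B=0 W=0
Move 3: B@(1,1) -> caps B=0 W=0
Move 4: W@(3,2) -> caps B=0 W=1
Move 5: B@(1,2) -> caps B=0 W=1
Move 6: W@(0,3) -> caps B=0 W=1
Move 7: B@(0,2) -> caps B=0 W=1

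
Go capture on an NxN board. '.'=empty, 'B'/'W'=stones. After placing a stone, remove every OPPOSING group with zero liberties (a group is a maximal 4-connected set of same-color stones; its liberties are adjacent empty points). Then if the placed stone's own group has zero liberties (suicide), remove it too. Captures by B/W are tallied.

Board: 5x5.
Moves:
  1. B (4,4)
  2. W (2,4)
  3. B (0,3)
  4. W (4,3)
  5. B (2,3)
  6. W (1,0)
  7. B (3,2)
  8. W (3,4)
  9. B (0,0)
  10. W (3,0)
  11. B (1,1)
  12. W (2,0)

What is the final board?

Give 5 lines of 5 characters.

Move 1: B@(4,4) -> caps B=0 W=0
Move 2: W@(2,4) -> caps B=0 W=0
Move 3: B@(0,3) -> caps B=0 W=0
Move 4: W@(4,3) -> caps B=0 W=0
Move 5: B@(2,3) -> caps B=0 W=0
Move 6: W@(1,0) -> caps B=0 W=0
Move 7: B@(3,2) -> caps B=0 W=0
Move 8: W@(3,4) -> caps B=0 W=1
Move 9: B@(0,0) -> caps B=0 W=1
Move 10: W@(3,0) -> caps B=0 W=1
Move 11: B@(1,1) -> caps B=0 W=1
Move 12: W@(2,0) -> caps B=0 W=1

Answer: B..B.
WB...
W..BW
W.B.W
...W.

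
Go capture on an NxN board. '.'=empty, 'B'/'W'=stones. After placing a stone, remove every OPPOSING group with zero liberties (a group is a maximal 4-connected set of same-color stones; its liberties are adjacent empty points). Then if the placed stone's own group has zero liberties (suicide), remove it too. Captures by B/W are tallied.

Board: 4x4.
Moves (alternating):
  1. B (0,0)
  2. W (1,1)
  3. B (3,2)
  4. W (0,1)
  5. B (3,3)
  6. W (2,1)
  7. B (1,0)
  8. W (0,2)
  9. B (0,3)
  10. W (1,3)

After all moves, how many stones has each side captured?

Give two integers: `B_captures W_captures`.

Answer: 0 1

Derivation:
Move 1: B@(0,0) -> caps B=0 W=0
Move 2: W@(1,1) -> caps B=0 W=0
Move 3: B@(3,2) -> caps B=0 W=0
Move 4: W@(0,1) -> caps B=0 W=0
Move 5: B@(3,3) -> caps B=0 W=0
Move 6: W@(2,1) -> caps B=0 W=0
Move 7: B@(1,0) -> caps B=0 W=0
Move 8: W@(0,2) -> caps B=0 W=0
Move 9: B@(0,3) -> caps B=0 W=0
Move 10: W@(1,3) -> caps B=0 W=1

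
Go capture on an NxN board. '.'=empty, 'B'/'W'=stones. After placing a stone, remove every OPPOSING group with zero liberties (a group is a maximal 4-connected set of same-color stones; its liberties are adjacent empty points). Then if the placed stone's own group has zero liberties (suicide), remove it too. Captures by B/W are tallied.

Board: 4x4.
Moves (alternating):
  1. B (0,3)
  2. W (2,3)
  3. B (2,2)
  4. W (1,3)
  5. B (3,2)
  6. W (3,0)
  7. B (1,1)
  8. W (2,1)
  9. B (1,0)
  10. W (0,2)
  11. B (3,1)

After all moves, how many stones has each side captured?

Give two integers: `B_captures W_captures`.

Answer: 0 1

Derivation:
Move 1: B@(0,3) -> caps B=0 W=0
Move 2: W@(2,3) -> caps B=0 W=0
Move 3: B@(2,2) -> caps B=0 W=0
Move 4: W@(1,3) -> caps B=0 W=0
Move 5: B@(3,2) -> caps B=0 W=0
Move 6: W@(3,0) -> caps B=0 W=0
Move 7: B@(1,1) -> caps B=0 W=0
Move 8: W@(2,1) -> caps B=0 W=0
Move 9: B@(1,0) -> caps B=0 W=0
Move 10: W@(0,2) -> caps B=0 W=1
Move 11: B@(3,1) -> caps B=0 W=1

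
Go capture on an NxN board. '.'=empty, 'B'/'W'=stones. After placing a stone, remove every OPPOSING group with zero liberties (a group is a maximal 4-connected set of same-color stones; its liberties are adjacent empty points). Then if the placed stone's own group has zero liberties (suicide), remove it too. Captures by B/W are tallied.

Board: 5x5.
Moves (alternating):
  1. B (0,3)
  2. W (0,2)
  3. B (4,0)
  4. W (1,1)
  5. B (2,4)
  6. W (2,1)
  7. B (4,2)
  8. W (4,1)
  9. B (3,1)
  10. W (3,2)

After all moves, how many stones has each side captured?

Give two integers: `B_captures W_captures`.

Move 1: B@(0,3) -> caps B=0 W=0
Move 2: W@(0,2) -> caps B=0 W=0
Move 3: B@(4,0) -> caps B=0 W=0
Move 4: W@(1,1) -> caps B=0 W=0
Move 5: B@(2,4) -> caps B=0 W=0
Move 6: W@(2,1) -> caps B=0 W=0
Move 7: B@(4,2) -> caps B=0 W=0
Move 8: W@(4,1) -> caps B=0 W=0
Move 9: B@(3,1) -> caps B=1 W=0
Move 10: W@(3,2) -> caps B=1 W=0

Answer: 1 0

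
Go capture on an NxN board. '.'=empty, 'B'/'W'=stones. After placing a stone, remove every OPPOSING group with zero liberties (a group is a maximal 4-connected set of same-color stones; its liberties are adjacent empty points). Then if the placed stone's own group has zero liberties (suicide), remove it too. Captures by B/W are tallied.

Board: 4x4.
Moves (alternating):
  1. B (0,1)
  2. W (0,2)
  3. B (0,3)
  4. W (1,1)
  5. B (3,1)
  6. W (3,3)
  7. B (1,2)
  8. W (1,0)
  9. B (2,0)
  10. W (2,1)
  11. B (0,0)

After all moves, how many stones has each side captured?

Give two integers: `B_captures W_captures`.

Move 1: B@(0,1) -> caps B=0 W=0
Move 2: W@(0,2) -> caps B=0 W=0
Move 3: B@(0,3) -> caps B=0 W=0
Move 4: W@(1,1) -> caps B=0 W=0
Move 5: B@(3,1) -> caps B=0 W=0
Move 6: W@(3,3) -> caps B=0 W=0
Move 7: B@(1,2) -> caps B=1 W=0
Move 8: W@(1,0) -> caps B=1 W=0
Move 9: B@(2,0) -> caps B=1 W=0
Move 10: W@(2,1) -> caps B=1 W=0
Move 11: B@(0,0) -> caps B=1 W=0

Answer: 1 0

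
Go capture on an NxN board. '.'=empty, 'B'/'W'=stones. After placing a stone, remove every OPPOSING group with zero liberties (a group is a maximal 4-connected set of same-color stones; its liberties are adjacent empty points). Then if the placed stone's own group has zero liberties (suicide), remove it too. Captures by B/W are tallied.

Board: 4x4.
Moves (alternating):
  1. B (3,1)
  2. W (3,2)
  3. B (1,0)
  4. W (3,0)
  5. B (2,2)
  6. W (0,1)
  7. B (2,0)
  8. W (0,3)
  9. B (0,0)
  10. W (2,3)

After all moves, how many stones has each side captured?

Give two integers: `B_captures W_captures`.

Answer: 1 0

Derivation:
Move 1: B@(3,1) -> caps B=0 W=0
Move 2: W@(3,2) -> caps B=0 W=0
Move 3: B@(1,0) -> caps B=0 W=0
Move 4: W@(3,0) -> caps B=0 W=0
Move 5: B@(2,2) -> caps B=0 W=0
Move 6: W@(0,1) -> caps B=0 W=0
Move 7: B@(2,0) -> caps B=1 W=0
Move 8: W@(0,3) -> caps B=1 W=0
Move 9: B@(0,0) -> caps B=1 W=0
Move 10: W@(2,3) -> caps B=1 W=0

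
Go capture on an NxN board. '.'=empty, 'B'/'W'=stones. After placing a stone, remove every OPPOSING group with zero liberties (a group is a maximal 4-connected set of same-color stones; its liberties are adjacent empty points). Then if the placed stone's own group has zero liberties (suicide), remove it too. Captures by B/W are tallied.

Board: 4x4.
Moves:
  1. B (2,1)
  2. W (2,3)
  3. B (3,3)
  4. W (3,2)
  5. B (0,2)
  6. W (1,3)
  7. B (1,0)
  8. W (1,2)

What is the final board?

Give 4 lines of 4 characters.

Answer: ..B.
B.WW
.B.W
..W.

Derivation:
Move 1: B@(2,1) -> caps B=0 W=0
Move 2: W@(2,3) -> caps B=0 W=0
Move 3: B@(3,3) -> caps B=0 W=0
Move 4: W@(3,2) -> caps B=0 W=1
Move 5: B@(0,2) -> caps B=0 W=1
Move 6: W@(1,3) -> caps B=0 W=1
Move 7: B@(1,0) -> caps B=0 W=1
Move 8: W@(1,2) -> caps B=0 W=1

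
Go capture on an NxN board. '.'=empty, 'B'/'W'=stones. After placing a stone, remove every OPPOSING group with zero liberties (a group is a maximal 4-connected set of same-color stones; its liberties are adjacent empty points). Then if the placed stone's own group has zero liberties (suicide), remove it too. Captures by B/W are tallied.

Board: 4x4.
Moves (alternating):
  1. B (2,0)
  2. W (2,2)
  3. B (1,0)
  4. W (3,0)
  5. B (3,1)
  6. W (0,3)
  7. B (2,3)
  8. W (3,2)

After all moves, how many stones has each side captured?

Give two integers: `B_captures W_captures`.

Move 1: B@(2,0) -> caps B=0 W=0
Move 2: W@(2,2) -> caps B=0 W=0
Move 3: B@(1,0) -> caps B=0 W=0
Move 4: W@(3,0) -> caps B=0 W=0
Move 5: B@(3,1) -> caps B=1 W=0
Move 6: W@(0,3) -> caps B=1 W=0
Move 7: B@(2,3) -> caps B=1 W=0
Move 8: W@(3,2) -> caps B=1 W=0

Answer: 1 0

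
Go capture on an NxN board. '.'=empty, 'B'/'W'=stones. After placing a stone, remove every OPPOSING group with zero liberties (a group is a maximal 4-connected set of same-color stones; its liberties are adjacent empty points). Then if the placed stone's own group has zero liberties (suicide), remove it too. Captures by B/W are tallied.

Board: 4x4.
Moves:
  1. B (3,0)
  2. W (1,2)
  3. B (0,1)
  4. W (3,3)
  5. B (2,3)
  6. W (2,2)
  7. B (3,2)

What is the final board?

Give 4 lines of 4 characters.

Answer: .B..
..W.
..WB
B.B.

Derivation:
Move 1: B@(3,0) -> caps B=0 W=0
Move 2: W@(1,2) -> caps B=0 W=0
Move 3: B@(0,1) -> caps B=0 W=0
Move 4: W@(3,3) -> caps B=0 W=0
Move 5: B@(2,3) -> caps B=0 W=0
Move 6: W@(2,2) -> caps B=0 W=0
Move 7: B@(3,2) -> caps B=1 W=0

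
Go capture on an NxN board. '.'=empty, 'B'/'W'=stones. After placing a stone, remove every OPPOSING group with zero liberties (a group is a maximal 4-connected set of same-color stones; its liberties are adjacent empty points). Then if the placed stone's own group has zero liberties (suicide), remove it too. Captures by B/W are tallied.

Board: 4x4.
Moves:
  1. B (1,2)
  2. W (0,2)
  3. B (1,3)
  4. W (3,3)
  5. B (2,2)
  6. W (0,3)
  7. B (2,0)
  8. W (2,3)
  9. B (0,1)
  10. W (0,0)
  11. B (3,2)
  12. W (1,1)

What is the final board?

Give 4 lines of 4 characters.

Move 1: B@(1,2) -> caps B=0 W=0
Move 2: W@(0,2) -> caps B=0 W=0
Move 3: B@(1,3) -> caps B=0 W=0
Move 4: W@(3,3) -> caps B=0 W=0
Move 5: B@(2,2) -> caps B=0 W=0
Move 6: W@(0,3) -> caps B=0 W=0
Move 7: B@(2,0) -> caps B=0 W=0
Move 8: W@(2,3) -> caps B=0 W=0
Move 9: B@(0,1) -> caps B=2 W=0
Move 10: W@(0,0) -> caps B=2 W=0
Move 11: B@(3,2) -> caps B=4 W=0
Move 12: W@(1,1) -> caps B=4 W=0

Answer: WB..
.WBB
B.B.
..B.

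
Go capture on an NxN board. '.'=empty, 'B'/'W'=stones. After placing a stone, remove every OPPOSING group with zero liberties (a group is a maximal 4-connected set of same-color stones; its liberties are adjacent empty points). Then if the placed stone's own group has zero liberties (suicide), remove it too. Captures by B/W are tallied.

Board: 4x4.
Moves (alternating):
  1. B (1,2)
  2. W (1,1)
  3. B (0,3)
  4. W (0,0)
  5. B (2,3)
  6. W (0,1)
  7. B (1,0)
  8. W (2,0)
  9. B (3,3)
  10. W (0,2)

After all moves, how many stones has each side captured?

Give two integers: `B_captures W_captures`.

Answer: 0 1

Derivation:
Move 1: B@(1,2) -> caps B=0 W=0
Move 2: W@(1,1) -> caps B=0 W=0
Move 3: B@(0,3) -> caps B=0 W=0
Move 4: W@(0,0) -> caps B=0 W=0
Move 5: B@(2,3) -> caps B=0 W=0
Move 6: W@(0,1) -> caps B=0 W=0
Move 7: B@(1,0) -> caps B=0 W=0
Move 8: W@(2,0) -> caps B=0 W=1
Move 9: B@(3,3) -> caps B=0 W=1
Move 10: W@(0,2) -> caps B=0 W=1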